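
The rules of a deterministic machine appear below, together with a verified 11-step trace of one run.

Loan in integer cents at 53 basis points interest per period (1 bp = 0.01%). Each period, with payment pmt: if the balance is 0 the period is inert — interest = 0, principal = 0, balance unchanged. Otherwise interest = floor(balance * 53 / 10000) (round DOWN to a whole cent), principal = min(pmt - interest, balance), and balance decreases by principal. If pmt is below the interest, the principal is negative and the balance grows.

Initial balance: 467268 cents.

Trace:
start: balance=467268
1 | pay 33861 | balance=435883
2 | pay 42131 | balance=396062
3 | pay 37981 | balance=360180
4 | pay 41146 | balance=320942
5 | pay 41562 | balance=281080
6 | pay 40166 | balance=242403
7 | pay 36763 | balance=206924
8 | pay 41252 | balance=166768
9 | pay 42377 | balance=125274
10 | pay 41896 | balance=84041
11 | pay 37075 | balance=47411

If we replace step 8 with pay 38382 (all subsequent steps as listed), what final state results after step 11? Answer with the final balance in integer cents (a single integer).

50328

(re-executing from step 8 with the substitution; state before step 8: balance=206924)
8 | pay 38382 | balance=169638
9 | pay 42377 | balance=128160
10 | pay 41896 | balance=86943
11 | pay 37075 | balance=50328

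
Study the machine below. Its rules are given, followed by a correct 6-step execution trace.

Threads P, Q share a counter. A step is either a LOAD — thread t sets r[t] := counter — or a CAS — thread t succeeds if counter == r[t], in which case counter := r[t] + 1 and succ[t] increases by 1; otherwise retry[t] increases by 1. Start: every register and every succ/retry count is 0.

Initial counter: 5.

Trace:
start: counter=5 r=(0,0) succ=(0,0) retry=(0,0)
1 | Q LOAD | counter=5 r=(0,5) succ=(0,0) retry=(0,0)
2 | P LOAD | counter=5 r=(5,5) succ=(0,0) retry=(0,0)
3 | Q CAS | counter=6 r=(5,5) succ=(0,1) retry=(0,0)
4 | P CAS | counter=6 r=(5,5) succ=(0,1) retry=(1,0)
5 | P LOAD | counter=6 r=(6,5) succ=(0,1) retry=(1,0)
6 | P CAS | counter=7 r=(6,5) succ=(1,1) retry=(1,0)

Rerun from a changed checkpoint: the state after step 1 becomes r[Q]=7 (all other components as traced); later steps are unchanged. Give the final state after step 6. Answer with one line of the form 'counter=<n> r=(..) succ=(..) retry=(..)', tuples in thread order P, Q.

counter=7 r=(6,7) succ=(2,0) retry=(0,1)

state after step 1 := counter=5 r=(0,7) succ=(0,0) retry=(0,0)
2 | P LOAD | counter=5 r=(5,7) succ=(0,0) retry=(0,0)
3 | Q CAS | counter=5 r=(5,7) succ=(0,0) retry=(0,1)
4 | P CAS | counter=6 r=(5,7) succ=(1,0) retry=(0,1)
5 | P LOAD | counter=6 r=(6,7) succ=(1,0) retry=(0,1)
6 | P CAS | counter=7 r=(6,7) succ=(2,0) retry=(0,1)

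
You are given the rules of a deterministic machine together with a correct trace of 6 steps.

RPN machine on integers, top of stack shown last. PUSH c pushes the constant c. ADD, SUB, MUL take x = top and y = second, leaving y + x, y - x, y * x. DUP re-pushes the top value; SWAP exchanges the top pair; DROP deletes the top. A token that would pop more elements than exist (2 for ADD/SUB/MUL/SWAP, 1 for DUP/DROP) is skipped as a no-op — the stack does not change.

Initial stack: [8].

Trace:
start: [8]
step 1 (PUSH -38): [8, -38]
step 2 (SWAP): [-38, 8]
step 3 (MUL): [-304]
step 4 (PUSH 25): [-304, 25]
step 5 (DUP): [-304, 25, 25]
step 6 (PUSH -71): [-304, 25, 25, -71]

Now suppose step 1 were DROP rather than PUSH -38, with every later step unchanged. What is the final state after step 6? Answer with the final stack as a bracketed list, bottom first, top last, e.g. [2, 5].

[25, 25, -71]

(re-executing from step 1 with the substitution; state before step 1: [8])
step 1 (DROP): []
step 2 (SWAP): []
step 3 (MUL): []
step 4 (PUSH 25): [25]
step 5 (DUP): [25, 25]
step 6 (PUSH -71): [25, 25, -71]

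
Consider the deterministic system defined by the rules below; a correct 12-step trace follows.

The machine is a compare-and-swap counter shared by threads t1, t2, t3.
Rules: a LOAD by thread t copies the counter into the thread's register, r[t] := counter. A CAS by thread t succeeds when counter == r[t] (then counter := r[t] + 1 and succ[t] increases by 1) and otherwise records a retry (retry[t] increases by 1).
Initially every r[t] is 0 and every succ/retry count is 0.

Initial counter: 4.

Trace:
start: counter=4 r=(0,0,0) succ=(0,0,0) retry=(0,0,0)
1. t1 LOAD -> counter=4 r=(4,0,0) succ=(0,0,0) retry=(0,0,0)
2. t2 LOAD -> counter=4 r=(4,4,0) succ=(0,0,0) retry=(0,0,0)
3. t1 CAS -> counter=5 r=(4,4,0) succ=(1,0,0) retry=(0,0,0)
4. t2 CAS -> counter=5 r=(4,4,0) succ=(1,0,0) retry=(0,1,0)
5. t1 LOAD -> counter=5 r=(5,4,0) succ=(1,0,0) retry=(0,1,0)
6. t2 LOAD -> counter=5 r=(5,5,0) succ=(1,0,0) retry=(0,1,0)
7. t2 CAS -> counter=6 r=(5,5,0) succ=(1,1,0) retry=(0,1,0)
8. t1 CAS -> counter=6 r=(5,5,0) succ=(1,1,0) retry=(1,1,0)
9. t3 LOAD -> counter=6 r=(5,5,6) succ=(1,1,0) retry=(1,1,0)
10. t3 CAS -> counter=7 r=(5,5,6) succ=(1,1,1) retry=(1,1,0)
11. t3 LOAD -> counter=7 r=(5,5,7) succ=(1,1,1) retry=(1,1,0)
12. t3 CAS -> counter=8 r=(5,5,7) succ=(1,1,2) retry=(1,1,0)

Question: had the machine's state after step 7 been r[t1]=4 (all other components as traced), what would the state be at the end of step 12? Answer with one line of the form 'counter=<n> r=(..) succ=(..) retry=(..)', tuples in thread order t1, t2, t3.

state after step 7 := counter=6 r=(4,5,0) succ=(1,1,0) retry=(0,1,0)
8. t1 CAS -> counter=6 r=(4,5,0) succ=(1,1,0) retry=(1,1,0)
9. t3 LOAD -> counter=6 r=(4,5,6) succ=(1,1,0) retry=(1,1,0)
10. t3 CAS -> counter=7 r=(4,5,6) succ=(1,1,1) retry=(1,1,0)
11. t3 LOAD -> counter=7 r=(4,5,7) succ=(1,1,1) retry=(1,1,0)
12. t3 CAS -> counter=8 r=(4,5,7) succ=(1,1,2) retry=(1,1,0)

counter=8 r=(4,5,7) succ=(1,1,2) retry=(1,1,0)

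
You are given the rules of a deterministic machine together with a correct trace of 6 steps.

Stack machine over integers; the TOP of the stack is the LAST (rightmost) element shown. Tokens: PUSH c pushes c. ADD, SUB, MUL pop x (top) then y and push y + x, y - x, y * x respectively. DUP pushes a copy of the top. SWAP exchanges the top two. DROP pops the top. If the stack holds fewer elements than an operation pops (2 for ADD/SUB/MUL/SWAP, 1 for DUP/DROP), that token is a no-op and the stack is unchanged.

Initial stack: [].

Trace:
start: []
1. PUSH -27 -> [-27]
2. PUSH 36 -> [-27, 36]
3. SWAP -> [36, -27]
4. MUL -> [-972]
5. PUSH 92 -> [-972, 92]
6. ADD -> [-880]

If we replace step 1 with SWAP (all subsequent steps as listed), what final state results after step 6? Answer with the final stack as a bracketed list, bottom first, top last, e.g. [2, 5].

(re-executing from step 1 with the substitution; state before step 1: [])
1. SWAP -> []
2. PUSH 36 -> [36]
3. SWAP -> [36]
4. MUL -> [36]
5. PUSH 92 -> [36, 92]
6. ADD -> [128]

[128]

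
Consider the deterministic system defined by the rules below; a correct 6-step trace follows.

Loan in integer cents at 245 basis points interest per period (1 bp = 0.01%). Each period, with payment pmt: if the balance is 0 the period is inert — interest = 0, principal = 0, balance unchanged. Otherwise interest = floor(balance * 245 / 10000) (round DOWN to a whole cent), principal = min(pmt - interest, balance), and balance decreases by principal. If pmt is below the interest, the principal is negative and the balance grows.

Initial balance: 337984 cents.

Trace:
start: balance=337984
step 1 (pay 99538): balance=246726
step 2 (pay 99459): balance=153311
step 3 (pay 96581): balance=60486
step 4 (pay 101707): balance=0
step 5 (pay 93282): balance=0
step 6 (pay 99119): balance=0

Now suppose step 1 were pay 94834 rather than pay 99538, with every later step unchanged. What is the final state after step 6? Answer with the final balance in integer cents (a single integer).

(re-executing from step 1 with the substitution; state before step 1: balance=337984)
step 1 (pay 94834): balance=251430
step 2 (pay 99459): balance=158131
step 3 (pay 96581): balance=65424
step 4 (pay 101707): balance=0
step 5 (pay 93282): balance=0
step 6 (pay 99119): balance=0

0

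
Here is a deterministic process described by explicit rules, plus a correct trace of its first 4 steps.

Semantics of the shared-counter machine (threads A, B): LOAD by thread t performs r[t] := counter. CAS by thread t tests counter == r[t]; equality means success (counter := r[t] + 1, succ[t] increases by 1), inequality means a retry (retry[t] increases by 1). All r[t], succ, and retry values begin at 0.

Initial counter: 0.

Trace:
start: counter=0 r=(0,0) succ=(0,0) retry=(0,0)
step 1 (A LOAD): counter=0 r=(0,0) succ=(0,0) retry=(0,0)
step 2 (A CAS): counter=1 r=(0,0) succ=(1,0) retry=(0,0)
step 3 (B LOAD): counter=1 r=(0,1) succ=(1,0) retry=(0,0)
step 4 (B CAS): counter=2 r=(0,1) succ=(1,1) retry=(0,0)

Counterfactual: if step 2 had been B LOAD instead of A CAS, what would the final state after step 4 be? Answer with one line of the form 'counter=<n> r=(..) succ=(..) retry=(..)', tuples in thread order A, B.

counter=1 r=(0,0) succ=(0,1) retry=(0,0)

(re-executing from step 2 with the substitution; state before step 2: counter=0 r=(0,0) succ=(0,0) retry=(0,0))
step 2 (B LOAD): counter=0 r=(0,0) succ=(0,0) retry=(0,0)
step 3 (B LOAD): counter=0 r=(0,0) succ=(0,0) retry=(0,0)
step 4 (B CAS): counter=1 r=(0,0) succ=(0,1) retry=(0,0)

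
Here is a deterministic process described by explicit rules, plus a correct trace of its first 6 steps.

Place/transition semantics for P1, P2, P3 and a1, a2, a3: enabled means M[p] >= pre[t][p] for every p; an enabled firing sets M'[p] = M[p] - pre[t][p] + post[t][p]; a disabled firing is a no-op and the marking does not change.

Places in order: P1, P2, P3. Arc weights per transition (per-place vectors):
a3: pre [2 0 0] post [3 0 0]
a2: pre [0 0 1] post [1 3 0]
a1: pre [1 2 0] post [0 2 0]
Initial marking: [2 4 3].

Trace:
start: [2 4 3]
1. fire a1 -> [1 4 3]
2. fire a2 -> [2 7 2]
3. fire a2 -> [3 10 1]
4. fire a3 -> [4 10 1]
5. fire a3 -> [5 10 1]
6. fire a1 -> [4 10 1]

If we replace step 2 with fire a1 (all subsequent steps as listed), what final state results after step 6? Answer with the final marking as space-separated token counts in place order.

(re-executing from step 2 with the substitution; state before step 2: [1 4 3])
2. fire a1 -> [0 4 3]
3. fire a2 -> [1 7 2]
4. fire a3 -> [1 7 2]
5. fire a3 -> [1 7 2]
6. fire a1 -> [0 7 2]

0 7 2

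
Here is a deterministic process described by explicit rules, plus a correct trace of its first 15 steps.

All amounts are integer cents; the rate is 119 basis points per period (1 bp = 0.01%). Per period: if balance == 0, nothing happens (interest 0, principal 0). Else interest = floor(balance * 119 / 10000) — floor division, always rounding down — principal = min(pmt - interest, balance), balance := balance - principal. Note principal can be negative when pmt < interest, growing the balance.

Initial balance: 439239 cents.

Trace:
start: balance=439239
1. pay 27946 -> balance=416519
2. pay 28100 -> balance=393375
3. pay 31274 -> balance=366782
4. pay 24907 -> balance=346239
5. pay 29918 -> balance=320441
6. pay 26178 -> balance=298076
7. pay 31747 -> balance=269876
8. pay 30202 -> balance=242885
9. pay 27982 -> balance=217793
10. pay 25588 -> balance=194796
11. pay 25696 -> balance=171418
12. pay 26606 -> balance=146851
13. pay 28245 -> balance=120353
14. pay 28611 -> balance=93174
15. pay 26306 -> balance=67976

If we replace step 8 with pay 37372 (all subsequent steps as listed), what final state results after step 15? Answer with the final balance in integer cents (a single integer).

60188

(re-executing from step 8 with the substitution; state before step 8: balance=269876)
8. pay 37372 -> balance=235715
9. pay 27982 -> balance=210538
10. pay 25588 -> balance=187455
11. pay 25696 -> balance=163989
12. pay 26606 -> balance=139334
13. pay 28245 -> balance=112747
14. pay 28611 -> balance=85477
15. pay 26306 -> balance=60188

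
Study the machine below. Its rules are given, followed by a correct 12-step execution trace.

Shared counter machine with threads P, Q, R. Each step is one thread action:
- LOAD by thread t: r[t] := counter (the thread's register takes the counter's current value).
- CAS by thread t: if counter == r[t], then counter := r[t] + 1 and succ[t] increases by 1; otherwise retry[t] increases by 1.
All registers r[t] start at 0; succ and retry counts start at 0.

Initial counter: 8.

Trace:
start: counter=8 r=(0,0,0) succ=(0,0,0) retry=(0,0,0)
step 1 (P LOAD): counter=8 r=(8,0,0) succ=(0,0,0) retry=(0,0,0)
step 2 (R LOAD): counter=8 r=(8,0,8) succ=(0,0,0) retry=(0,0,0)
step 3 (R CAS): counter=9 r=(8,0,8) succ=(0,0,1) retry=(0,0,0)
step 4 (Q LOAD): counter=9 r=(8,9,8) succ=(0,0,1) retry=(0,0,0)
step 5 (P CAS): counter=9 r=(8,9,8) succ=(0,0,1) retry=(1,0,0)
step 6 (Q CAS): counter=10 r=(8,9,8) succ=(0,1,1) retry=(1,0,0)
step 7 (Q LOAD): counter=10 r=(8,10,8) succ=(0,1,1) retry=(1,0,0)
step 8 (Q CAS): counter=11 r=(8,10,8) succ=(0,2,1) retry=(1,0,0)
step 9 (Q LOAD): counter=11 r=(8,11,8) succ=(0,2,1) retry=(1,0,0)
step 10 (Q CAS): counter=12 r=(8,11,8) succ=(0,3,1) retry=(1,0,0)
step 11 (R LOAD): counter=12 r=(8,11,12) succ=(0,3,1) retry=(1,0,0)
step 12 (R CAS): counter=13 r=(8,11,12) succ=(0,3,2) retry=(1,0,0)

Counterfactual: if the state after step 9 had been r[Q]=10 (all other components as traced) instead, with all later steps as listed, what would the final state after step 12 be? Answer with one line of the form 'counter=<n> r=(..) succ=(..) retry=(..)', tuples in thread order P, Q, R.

state after step 9 := counter=11 r=(8,10,8) succ=(0,2,1) retry=(1,0,0)
step 10 (Q CAS): counter=11 r=(8,10,8) succ=(0,2,1) retry=(1,1,0)
step 11 (R LOAD): counter=11 r=(8,10,11) succ=(0,2,1) retry=(1,1,0)
step 12 (R CAS): counter=12 r=(8,10,11) succ=(0,2,2) retry=(1,1,0)

counter=12 r=(8,10,11) succ=(0,2,2) retry=(1,1,0)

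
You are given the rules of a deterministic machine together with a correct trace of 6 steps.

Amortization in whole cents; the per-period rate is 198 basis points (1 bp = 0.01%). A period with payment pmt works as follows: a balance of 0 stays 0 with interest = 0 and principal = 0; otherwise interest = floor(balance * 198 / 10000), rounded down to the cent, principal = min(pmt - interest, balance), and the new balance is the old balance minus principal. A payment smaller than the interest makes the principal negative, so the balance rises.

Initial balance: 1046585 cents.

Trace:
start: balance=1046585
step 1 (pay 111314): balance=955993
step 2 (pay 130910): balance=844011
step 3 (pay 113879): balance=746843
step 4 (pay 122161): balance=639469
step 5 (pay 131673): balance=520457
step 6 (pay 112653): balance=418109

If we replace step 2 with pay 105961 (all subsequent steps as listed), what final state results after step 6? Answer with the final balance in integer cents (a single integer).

(re-executing from step 2 with the substitution; state before step 2: balance=955993)
step 2 (pay 105961): balance=868960
step 3 (pay 113879): balance=772286
step 4 (pay 122161): balance=665416
step 5 (pay 131673): balance=546918
step 6 (pay 112653): balance=445093

445093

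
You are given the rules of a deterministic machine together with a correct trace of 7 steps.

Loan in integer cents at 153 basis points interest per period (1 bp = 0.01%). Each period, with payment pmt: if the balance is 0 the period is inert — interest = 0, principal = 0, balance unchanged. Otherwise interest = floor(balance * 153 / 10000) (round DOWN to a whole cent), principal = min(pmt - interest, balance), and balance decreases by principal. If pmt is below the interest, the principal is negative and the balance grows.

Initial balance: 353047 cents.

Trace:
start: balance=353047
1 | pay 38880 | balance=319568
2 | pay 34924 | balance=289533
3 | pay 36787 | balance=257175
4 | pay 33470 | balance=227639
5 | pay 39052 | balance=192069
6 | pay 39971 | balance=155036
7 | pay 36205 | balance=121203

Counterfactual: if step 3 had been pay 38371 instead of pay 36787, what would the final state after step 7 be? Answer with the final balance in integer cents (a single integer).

(re-executing from step 3 with the substitution; state before step 3: balance=289533)
3 | pay 38371 | balance=255591
4 | pay 33470 | balance=226031
5 | pay 39052 | balance=190437
6 | pay 39971 | balance=153379
7 | pay 36205 | balance=119520

119520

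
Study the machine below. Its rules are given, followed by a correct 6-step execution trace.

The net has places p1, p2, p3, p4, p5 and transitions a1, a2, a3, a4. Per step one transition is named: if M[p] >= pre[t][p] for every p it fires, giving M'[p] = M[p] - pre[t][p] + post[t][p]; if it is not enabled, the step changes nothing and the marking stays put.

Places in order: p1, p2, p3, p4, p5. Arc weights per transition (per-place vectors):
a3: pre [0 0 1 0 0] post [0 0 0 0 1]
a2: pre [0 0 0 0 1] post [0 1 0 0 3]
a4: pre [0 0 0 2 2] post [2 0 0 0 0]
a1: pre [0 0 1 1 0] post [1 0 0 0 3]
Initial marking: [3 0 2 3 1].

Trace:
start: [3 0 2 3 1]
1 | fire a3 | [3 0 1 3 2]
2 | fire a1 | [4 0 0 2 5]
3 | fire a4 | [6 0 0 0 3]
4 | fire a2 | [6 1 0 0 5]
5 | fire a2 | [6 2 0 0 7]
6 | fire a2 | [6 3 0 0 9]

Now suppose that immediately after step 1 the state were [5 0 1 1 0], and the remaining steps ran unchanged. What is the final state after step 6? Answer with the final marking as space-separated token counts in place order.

state after step 1 := [5 0 1 1 0]
2 | fire a1 | [6 0 0 0 3]
3 | fire a4 | [6 0 0 0 3]
4 | fire a2 | [6 1 0 0 5]
5 | fire a2 | [6 2 0 0 7]
6 | fire a2 | [6 3 0 0 9]

6 3 0 0 9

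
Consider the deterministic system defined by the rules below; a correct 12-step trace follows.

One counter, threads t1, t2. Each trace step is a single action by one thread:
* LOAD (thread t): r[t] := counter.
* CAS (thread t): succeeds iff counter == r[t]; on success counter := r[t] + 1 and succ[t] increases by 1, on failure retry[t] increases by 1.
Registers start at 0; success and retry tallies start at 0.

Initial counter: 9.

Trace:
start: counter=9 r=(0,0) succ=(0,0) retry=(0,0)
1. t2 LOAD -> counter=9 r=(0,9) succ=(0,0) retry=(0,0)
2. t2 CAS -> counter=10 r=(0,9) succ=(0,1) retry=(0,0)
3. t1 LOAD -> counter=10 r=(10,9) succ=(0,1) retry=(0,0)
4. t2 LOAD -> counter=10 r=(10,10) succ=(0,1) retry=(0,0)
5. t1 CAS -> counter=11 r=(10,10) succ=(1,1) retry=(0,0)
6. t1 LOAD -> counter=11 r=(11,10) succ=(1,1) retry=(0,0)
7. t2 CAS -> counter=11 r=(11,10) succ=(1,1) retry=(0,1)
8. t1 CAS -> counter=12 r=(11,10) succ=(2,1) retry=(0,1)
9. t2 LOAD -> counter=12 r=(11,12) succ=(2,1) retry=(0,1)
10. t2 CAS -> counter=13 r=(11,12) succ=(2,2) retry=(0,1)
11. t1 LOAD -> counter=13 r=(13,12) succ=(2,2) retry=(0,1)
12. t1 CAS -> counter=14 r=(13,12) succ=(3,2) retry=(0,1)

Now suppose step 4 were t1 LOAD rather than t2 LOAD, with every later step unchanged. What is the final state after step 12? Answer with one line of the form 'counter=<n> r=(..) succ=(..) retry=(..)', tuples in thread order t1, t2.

counter=14 r=(13,12) succ=(3,2) retry=(0,1)

(re-executing from step 4 with the substitution; state before step 4: counter=10 r=(10,9) succ=(0,1) retry=(0,0))
4. t1 LOAD -> counter=10 r=(10,9) succ=(0,1) retry=(0,0)
5. t1 CAS -> counter=11 r=(10,9) succ=(1,1) retry=(0,0)
6. t1 LOAD -> counter=11 r=(11,9) succ=(1,1) retry=(0,0)
7. t2 CAS -> counter=11 r=(11,9) succ=(1,1) retry=(0,1)
8. t1 CAS -> counter=12 r=(11,9) succ=(2,1) retry=(0,1)
9. t2 LOAD -> counter=12 r=(11,12) succ=(2,1) retry=(0,1)
10. t2 CAS -> counter=13 r=(11,12) succ=(2,2) retry=(0,1)
11. t1 LOAD -> counter=13 r=(13,12) succ=(2,2) retry=(0,1)
12. t1 CAS -> counter=14 r=(13,12) succ=(3,2) retry=(0,1)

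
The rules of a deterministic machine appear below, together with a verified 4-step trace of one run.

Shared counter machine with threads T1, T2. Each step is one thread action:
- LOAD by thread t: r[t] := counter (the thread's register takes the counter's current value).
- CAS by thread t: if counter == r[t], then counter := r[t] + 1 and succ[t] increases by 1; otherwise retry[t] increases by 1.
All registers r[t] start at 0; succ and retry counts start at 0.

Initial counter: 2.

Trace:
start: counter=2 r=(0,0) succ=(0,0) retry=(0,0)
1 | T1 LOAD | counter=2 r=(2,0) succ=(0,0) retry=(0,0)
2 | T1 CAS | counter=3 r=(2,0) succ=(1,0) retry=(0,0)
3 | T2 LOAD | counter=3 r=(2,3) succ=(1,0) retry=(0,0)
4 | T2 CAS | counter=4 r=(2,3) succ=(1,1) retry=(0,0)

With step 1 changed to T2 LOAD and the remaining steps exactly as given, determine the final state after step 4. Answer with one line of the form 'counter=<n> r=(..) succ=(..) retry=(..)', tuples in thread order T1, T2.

counter=3 r=(0,2) succ=(0,1) retry=(1,0)

(re-executing from step 1 with the substitution; state before step 1: counter=2 r=(0,0) succ=(0,0) retry=(0,0))
1 | T2 LOAD | counter=2 r=(0,2) succ=(0,0) retry=(0,0)
2 | T1 CAS | counter=2 r=(0,2) succ=(0,0) retry=(1,0)
3 | T2 LOAD | counter=2 r=(0,2) succ=(0,0) retry=(1,0)
4 | T2 CAS | counter=3 r=(0,2) succ=(0,1) retry=(1,0)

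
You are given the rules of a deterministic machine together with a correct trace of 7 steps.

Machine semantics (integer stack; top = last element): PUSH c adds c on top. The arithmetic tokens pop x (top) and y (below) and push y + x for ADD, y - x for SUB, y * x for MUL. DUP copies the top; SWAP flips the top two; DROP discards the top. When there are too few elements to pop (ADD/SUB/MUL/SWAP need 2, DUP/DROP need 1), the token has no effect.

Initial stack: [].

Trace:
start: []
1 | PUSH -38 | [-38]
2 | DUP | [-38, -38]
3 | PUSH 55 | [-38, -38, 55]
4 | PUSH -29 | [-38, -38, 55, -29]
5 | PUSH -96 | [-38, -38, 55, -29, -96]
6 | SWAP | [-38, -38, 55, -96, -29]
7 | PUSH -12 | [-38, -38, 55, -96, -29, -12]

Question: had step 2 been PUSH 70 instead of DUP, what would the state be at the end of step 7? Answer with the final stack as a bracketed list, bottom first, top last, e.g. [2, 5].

(re-executing from step 2 with the substitution; state before step 2: [-38])
2 | PUSH 70 | [-38, 70]
3 | PUSH 55 | [-38, 70, 55]
4 | PUSH -29 | [-38, 70, 55, -29]
5 | PUSH -96 | [-38, 70, 55, -29, -96]
6 | SWAP | [-38, 70, 55, -96, -29]
7 | PUSH -12 | [-38, 70, 55, -96, -29, -12]

[-38, 70, 55, -96, -29, -12]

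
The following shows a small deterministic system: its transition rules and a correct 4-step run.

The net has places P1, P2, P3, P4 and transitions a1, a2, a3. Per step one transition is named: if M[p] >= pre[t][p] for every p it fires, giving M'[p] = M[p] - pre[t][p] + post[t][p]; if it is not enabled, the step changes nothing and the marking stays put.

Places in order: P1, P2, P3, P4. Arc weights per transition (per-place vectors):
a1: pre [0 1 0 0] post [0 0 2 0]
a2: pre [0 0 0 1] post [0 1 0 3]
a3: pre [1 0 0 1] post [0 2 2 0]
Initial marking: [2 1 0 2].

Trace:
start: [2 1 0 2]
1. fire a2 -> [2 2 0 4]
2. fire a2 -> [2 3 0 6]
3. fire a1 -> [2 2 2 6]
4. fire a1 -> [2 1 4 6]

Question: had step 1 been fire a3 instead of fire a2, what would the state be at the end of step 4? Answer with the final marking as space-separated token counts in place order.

(re-executing from step 1 with the substitution; state before step 1: [2 1 0 2])
1. fire a3 -> [1 3 2 1]
2. fire a2 -> [1 4 2 3]
3. fire a1 -> [1 3 4 3]
4. fire a1 -> [1 2 6 3]

1 2 6 3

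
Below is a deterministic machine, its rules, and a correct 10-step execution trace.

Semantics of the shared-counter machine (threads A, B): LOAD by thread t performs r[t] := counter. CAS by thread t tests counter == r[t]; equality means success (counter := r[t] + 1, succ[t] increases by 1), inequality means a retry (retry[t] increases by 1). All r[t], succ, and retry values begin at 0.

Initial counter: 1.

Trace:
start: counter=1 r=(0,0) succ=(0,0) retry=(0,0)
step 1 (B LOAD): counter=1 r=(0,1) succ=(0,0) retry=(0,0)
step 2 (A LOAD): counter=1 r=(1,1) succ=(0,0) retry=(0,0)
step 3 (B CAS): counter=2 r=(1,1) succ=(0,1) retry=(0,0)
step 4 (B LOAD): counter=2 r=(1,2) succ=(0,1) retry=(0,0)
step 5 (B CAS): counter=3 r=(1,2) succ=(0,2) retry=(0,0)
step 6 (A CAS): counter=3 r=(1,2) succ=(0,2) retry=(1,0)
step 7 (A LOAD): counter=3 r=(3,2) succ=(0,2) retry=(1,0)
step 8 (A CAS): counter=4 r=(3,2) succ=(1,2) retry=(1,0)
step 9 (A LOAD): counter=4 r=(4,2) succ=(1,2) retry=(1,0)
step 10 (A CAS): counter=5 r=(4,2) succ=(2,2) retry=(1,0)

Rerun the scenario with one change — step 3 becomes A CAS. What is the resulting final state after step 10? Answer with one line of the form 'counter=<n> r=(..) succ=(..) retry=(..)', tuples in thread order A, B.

counter=5 r=(4,2) succ=(3,1) retry=(1,0)

(re-executing from step 3 with the substitution; state before step 3: counter=1 r=(1,1) succ=(0,0) retry=(0,0))
step 3 (A CAS): counter=2 r=(1,1) succ=(1,0) retry=(0,0)
step 4 (B LOAD): counter=2 r=(1,2) succ=(1,0) retry=(0,0)
step 5 (B CAS): counter=3 r=(1,2) succ=(1,1) retry=(0,0)
step 6 (A CAS): counter=3 r=(1,2) succ=(1,1) retry=(1,0)
step 7 (A LOAD): counter=3 r=(3,2) succ=(1,1) retry=(1,0)
step 8 (A CAS): counter=4 r=(3,2) succ=(2,1) retry=(1,0)
step 9 (A LOAD): counter=4 r=(4,2) succ=(2,1) retry=(1,0)
step 10 (A CAS): counter=5 r=(4,2) succ=(3,1) retry=(1,0)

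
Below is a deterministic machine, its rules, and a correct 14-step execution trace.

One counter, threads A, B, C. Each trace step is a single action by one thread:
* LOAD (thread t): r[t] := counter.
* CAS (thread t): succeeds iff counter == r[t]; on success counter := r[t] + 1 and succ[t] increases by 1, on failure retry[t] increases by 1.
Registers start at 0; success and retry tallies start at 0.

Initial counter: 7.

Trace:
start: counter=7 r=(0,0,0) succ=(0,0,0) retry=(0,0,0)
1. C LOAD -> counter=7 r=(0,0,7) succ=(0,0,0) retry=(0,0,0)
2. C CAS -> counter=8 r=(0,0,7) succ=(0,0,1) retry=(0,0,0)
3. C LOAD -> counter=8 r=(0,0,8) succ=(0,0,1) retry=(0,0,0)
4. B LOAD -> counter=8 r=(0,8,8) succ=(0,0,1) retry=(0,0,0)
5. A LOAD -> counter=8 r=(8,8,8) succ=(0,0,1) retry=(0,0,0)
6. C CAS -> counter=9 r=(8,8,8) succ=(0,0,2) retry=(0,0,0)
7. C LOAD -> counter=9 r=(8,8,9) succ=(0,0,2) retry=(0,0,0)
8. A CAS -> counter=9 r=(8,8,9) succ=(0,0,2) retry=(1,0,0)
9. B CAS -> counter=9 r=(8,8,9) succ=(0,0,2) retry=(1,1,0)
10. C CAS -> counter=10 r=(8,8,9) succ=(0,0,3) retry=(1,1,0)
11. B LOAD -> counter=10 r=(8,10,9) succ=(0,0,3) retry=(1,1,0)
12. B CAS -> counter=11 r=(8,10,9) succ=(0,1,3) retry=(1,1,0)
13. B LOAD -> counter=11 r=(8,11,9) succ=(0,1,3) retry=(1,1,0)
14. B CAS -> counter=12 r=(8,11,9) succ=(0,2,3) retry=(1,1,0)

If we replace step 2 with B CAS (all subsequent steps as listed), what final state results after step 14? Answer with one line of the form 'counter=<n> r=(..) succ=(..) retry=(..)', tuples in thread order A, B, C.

counter=11 r=(7,10,8) succ=(0,2,2) retry=(1,2,0)

(re-executing from step 2 with the substitution; state before step 2: counter=7 r=(0,0,7) succ=(0,0,0) retry=(0,0,0))
2. B CAS -> counter=7 r=(0,0,7) succ=(0,0,0) retry=(0,1,0)
3. C LOAD -> counter=7 r=(0,0,7) succ=(0,0,0) retry=(0,1,0)
4. B LOAD -> counter=7 r=(0,7,7) succ=(0,0,0) retry=(0,1,0)
5. A LOAD -> counter=7 r=(7,7,7) succ=(0,0,0) retry=(0,1,0)
6. C CAS -> counter=8 r=(7,7,7) succ=(0,0,1) retry=(0,1,0)
7. C LOAD -> counter=8 r=(7,7,8) succ=(0,0,1) retry=(0,1,0)
8. A CAS -> counter=8 r=(7,7,8) succ=(0,0,1) retry=(1,1,0)
9. B CAS -> counter=8 r=(7,7,8) succ=(0,0,1) retry=(1,2,0)
10. C CAS -> counter=9 r=(7,7,8) succ=(0,0,2) retry=(1,2,0)
11. B LOAD -> counter=9 r=(7,9,8) succ=(0,0,2) retry=(1,2,0)
12. B CAS -> counter=10 r=(7,9,8) succ=(0,1,2) retry=(1,2,0)
13. B LOAD -> counter=10 r=(7,10,8) succ=(0,1,2) retry=(1,2,0)
14. B CAS -> counter=11 r=(7,10,8) succ=(0,2,2) retry=(1,2,0)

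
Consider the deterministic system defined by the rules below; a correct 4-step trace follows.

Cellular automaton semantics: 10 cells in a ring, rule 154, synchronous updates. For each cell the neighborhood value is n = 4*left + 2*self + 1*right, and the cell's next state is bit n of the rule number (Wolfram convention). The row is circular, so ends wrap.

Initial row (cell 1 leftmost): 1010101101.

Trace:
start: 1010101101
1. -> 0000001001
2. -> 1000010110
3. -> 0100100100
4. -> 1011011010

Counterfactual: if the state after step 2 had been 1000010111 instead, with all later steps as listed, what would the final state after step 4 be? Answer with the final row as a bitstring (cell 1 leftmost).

0011011110

state after step 2 := 1000010111
3. -> 0100100111
4. -> 0011011110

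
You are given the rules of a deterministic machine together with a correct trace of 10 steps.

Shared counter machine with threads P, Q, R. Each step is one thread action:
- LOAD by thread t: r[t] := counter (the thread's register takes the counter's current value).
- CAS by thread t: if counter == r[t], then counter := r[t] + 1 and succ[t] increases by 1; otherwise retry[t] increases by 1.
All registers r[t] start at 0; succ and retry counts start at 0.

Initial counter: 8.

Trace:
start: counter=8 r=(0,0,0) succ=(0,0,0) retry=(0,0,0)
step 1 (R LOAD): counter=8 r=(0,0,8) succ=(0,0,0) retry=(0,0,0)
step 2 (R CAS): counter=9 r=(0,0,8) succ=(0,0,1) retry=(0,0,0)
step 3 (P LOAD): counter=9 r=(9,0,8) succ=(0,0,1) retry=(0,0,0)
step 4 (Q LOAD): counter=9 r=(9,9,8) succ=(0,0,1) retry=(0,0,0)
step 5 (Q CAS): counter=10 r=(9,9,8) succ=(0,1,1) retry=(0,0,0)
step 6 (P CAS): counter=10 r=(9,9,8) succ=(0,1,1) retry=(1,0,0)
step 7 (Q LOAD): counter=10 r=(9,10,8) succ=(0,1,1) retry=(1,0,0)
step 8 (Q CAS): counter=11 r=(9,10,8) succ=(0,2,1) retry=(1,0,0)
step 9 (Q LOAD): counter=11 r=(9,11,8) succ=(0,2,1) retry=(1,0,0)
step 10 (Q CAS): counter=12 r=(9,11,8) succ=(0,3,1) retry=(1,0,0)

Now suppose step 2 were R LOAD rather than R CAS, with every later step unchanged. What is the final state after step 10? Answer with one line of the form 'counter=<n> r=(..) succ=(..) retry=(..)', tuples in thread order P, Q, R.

counter=11 r=(8,10,8) succ=(0,3,0) retry=(1,0,0)

(re-executing from step 2 with the substitution; state before step 2: counter=8 r=(0,0,8) succ=(0,0,0) retry=(0,0,0))
step 2 (R LOAD): counter=8 r=(0,0,8) succ=(0,0,0) retry=(0,0,0)
step 3 (P LOAD): counter=8 r=(8,0,8) succ=(0,0,0) retry=(0,0,0)
step 4 (Q LOAD): counter=8 r=(8,8,8) succ=(0,0,0) retry=(0,0,0)
step 5 (Q CAS): counter=9 r=(8,8,8) succ=(0,1,0) retry=(0,0,0)
step 6 (P CAS): counter=9 r=(8,8,8) succ=(0,1,0) retry=(1,0,0)
step 7 (Q LOAD): counter=9 r=(8,9,8) succ=(0,1,0) retry=(1,0,0)
step 8 (Q CAS): counter=10 r=(8,9,8) succ=(0,2,0) retry=(1,0,0)
step 9 (Q LOAD): counter=10 r=(8,10,8) succ=(0,2,0) retry=(1,0,0)
step 10 (Q CAS): counter=11 r=(8,10,8) succ=(0,3,0) retry=(1,0,0)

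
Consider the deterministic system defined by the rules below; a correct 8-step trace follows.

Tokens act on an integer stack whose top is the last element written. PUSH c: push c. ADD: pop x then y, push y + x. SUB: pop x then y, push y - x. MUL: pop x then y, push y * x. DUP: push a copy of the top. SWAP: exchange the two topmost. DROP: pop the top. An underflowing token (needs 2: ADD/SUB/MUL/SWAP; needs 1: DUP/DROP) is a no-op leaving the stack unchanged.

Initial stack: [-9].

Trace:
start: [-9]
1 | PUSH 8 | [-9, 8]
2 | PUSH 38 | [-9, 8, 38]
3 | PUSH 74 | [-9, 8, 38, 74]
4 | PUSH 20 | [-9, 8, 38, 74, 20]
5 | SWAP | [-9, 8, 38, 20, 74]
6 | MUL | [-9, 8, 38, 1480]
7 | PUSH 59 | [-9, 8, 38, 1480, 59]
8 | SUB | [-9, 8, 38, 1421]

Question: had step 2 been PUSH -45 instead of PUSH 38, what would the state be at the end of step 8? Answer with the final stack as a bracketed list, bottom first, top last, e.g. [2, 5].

(re-executing from step 2 with the substitution; state before step 2: [-9, 8])
2 | PUSH -45 | [-9, 8, -45]
3 | PUSH 74 | [-9, 8, -45, 74]
4 | PUSH 20 | [-9, 8, -45, 74, 20]
5 | SWAP | [-9, 8, -45, 20, 74]
6 | MUL | [-9, 8, -45, 1480]
7 | PUSH 59 | [-9, 8, -45, 1480, 59]
8 | SUB | [-9, 8, -45, 1421]

[-9, 8, -45, 1421]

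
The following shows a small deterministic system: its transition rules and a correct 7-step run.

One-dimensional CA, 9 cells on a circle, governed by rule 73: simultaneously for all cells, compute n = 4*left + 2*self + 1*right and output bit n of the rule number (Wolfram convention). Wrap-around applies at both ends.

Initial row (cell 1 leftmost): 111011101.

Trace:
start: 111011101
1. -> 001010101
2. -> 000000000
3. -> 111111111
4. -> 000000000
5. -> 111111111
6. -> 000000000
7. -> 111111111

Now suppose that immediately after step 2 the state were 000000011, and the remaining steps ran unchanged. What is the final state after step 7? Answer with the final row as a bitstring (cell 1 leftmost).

state after step 2 := 000000011
3. -> 011111011
4. -> 010001011
5. -> 000100011
6. -> 010001011
7. -> 000100011

000100011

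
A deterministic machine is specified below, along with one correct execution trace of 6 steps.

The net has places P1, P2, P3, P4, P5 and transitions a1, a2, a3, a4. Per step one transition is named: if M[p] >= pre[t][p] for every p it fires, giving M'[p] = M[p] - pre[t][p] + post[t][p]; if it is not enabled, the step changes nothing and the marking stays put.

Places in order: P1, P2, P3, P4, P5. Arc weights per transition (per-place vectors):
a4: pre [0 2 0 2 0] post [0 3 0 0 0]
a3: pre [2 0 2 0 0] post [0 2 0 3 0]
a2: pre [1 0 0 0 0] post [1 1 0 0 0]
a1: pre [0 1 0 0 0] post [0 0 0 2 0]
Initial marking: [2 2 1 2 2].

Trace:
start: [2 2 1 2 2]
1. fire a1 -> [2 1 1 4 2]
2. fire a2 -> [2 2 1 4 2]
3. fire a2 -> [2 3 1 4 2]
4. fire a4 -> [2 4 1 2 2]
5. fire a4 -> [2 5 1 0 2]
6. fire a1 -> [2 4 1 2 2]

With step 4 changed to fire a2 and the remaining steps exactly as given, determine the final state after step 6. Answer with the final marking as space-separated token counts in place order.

2 4 1 4 2

(re-executing from step 4 with the substitution; state before step 4: [2 3 1 4 2])
4. fire a2 -> [2 4 1 4 2]
5. fire a4 -> [2 5 1 2 2]
6. fire a1 -> [2 4 1 4 2]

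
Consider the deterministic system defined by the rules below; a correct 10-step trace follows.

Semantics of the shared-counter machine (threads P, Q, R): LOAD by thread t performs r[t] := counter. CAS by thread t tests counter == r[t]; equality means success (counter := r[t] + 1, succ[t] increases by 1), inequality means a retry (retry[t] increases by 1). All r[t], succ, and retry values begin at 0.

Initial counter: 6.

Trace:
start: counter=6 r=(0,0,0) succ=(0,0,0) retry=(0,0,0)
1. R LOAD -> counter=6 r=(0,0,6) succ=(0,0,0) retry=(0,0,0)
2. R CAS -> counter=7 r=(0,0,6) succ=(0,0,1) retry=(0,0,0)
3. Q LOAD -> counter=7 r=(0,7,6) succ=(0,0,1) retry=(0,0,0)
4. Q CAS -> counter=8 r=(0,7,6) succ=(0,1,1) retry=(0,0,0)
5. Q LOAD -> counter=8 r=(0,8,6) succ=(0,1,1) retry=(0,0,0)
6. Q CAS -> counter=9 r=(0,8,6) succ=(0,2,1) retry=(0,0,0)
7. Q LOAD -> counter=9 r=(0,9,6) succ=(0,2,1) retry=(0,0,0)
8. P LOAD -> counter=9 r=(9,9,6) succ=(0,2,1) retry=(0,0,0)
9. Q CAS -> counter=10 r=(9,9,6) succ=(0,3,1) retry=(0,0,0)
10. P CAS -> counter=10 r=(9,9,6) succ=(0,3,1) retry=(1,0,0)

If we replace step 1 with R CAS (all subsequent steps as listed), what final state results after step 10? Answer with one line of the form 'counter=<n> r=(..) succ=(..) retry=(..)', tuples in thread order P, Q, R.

counter=9 r=(8,8,0) succ=(0,3,0) retry=(1,0,2)

(re-executing from step 1 with the substitution; state before step 1: counter=6 r=(0,0,0) succ=(0,0,0) retry=(0,0,0))
1. R CAS -> counter=6 r=(0,0,0) succ=(0,0,0) retry=(0,0,1)
2. R CAS -> counter=6 r=(0,0,0) succ=(0,0,0) retry=(0,0,2)
3. Q LOAD -> counter=6 r=(0,6,0) succ=(0,0,0) retry=(0,0,2)
4. Q CAS -> counter=7 r=(0,6,0) succ=(0,1,0) retry=(0,0,2)
5. Q LOAD -> counter=7 r=(0,7,0) succ=(0,1,0) retry=(0,0,2)
6. Q CAS -> counter=8 r=(0,7,0) succ=(0,2,0) retry=(0,0,2)
7. Q LOAD -> counter=8 r=(0,8,0) succ=(0,2,0) retry=(0,0,2)
8. P LOAD -> counter=8 r=(8,8,0) succ=(0,2,0) retry=(0,0,2)
9. Q CAS -> counter=9 r=(8,8,0) succ=(0,3,0) retry=(0,0,2)
10. P CAS -> counter=9 r=(8,8,0) succ=(0,3,0) retry=(1,0,2)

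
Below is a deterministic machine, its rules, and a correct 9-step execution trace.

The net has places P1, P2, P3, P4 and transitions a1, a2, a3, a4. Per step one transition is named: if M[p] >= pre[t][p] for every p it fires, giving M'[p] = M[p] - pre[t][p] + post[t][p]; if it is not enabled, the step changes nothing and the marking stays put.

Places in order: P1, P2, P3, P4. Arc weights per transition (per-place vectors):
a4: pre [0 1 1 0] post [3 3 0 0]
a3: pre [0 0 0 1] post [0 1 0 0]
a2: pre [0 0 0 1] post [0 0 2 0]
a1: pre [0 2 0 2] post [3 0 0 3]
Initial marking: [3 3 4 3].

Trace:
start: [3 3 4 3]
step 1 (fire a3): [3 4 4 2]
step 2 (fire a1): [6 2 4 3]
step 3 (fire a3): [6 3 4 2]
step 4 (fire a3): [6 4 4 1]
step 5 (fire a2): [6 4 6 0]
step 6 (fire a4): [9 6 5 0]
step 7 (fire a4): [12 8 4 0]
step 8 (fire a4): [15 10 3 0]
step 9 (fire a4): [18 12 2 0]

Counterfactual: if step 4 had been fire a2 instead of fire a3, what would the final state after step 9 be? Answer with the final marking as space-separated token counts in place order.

18 11 4 0

(re-executing from step 4 with the substitution; state before step 4: [6 3 4 2])
step 4 (fire a2): [6 3 6 1]
step 5 (fire a2): [6 3 8 0]
step 6 (fire a4): [9 5 7 0]
step 7 (fire a4): [12 7 6 0]
step 8 (fire a4): [15 9 5 0]
step 9 (fire a4): [18 11 4 0]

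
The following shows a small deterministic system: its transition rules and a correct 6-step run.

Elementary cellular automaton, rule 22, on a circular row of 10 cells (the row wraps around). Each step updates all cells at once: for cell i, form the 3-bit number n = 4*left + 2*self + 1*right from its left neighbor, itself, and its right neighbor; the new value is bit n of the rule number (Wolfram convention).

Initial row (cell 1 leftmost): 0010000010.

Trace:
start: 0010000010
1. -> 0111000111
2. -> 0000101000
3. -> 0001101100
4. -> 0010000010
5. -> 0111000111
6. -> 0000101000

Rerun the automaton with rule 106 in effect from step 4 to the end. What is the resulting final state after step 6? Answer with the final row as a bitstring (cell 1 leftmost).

1110001000

(re-executing steps 4..6 under rule 106; state before step 4: 0001101100)
4. -> 0011111100
5. -> 0110000100
6. -> 1110001000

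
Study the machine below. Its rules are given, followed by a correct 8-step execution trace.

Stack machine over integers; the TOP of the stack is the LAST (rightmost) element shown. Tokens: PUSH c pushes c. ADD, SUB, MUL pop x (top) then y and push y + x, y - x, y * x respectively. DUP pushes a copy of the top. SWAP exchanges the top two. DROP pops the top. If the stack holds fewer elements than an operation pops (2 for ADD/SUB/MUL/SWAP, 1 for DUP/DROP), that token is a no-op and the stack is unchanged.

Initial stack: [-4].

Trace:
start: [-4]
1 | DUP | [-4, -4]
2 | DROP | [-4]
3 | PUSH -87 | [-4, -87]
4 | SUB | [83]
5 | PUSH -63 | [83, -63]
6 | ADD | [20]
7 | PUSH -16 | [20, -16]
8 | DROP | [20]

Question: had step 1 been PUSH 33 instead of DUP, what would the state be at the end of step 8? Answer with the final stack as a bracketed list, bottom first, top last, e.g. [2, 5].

(re-executing from step 1 with the substitution; state before step 1: [-4])
1 | PUSH 33 | [-4, 33]
2 | DROP | [-4]
3 | PUSH -87 | [-4, -87]
4 | SUB | [83]
5 | PUSH -63 | [83, -63]
6 | ADD | [20]
7 | PUSH -16 | [20, -16]
8 | DROP | [20]

[20]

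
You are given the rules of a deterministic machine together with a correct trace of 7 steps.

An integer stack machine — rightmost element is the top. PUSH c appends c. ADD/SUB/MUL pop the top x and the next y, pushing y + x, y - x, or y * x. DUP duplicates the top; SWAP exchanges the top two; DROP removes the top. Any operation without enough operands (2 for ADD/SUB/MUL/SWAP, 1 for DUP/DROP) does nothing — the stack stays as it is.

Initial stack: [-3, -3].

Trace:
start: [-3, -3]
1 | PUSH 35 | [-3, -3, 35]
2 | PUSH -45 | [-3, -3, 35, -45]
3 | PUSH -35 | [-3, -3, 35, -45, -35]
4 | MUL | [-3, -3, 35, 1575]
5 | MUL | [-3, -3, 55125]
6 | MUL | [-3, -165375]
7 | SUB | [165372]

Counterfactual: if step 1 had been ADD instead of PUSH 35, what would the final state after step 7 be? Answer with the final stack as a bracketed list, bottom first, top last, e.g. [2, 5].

(re-executing from step 1 with the substitution; state before step 1: [-3, -3])
1 | ADD | [-6]
2 | PUSH -45 | [-6, -45]
3 | PUSH -35 | [-6, -45, -35]
4 | MUL | [-6, 1575]
5 | MUL | [-9450]
6 | MUL | [-9450]
7 | SUB | [-9450]

[-9450]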